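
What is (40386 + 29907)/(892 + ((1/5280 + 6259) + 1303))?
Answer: 371147040/44637121 ≈ 8.3148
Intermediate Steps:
(40386 + 29907)/(892 + ((1/5280 + 6259) + 1303)) = 70293/(892 + ((1/5280 + 6259) + 1303)) = 70293/(892 + (33047521/5280 + 1303)) = 70293/(892 + 39927361/5280) = 70293/(44637121/5280) = 70293*(5280/44637121) = 371147040/44637121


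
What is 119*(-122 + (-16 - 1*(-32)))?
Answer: -12614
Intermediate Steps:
119*(-122 + (-16 - 1*(-32))) = 119*(-122 + (-16 + 32)) = 119*(-122 + 16) = 119*(-106) = -12614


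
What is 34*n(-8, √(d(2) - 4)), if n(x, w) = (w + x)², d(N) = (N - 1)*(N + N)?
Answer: 2176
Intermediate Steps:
d(N) = 2*N*(-1 + N) (d(N) = (-1 + N)*(2*N) = 2*N*(-1 + N))
34*n(-8, √(d(2) - 4)) = 34*(√(2*2*(-1 + 2) - 4) - 8)² = 34*(√(2*2*1 - 4) - 8)² = 34*(√(4 - 4) - 8)² = 34*(√0 - 8)² = 34*(0 - 8)² = 34*(-8)² = 34*64 = 2176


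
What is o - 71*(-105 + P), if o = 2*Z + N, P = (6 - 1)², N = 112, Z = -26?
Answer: 5740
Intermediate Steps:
P = 25 (P = 5² = 25)
o = 60 (o = 2*(-26) + 112 = -52 + 112 = 60)
o - 71*(-105 + P) = 60 - 71*(-105 + 25) = 60 - 71*(-80) = 60 + 5680 = 5740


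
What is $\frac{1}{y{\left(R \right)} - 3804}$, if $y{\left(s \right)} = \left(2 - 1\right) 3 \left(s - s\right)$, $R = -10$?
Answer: $- \frac{1}{3804} \approx -0.00026288$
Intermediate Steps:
$y{\left(s \right)} = 0$ ($y{\left(s \right)} = 1 \cdot 3 \cdot 0 = 3 \cdot 0 = 0$)
$\frac{1}{y{\left(R \right)} - 3804} = \frac{1}{0 - 3804} = \frac{1}{-3804} = - \frac{1}{3804}$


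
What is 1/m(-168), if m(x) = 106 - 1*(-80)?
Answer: 1/186 ≈ 0.0053763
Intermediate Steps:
m(x) = 186 (m(x) = 106 + 80 = 186)
1/m(-168) = 1/186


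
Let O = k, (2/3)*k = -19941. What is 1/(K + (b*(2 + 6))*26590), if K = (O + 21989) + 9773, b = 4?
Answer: 2/1705461 ≈ 1.1727e-6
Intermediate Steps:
k = -59823/2 (k = (3/2)*(-19941) = -59823/2 ≈ -29912.)
O = -59823/2 ≈ -29912.
K = 3701/2 (K = (-59823/2 + 21989) + 9773 = -15845/2 + 9773 = 3701/2 ≈ 1850.5)
1/(K + (b*(2 + 6))*26590) = 1/(3701/2 + (4*(2 + 6))*26590) = 1/(3701/2 + (4*8)*26590) = 1/(3701/2 + 32*26590) = 1/(3701/2 + 850880) = 1/(1705461/2) = 2/1705461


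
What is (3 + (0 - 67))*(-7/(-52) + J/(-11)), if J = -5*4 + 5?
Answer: -13712/143 ≈ -95.888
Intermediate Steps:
J = -15 (J = -20 + 5 = -15)
(3 + (0 - 67))*(-7/(-52) + J/(-11)) = (3 + (0 - 67))*(-7/(-52) - 15/(-11)) = (3 - 67)*(-7*(-1/52) - 15*(-1/11)) = -64*(7/52 + 15/11) = -64*857/572 = -13712/143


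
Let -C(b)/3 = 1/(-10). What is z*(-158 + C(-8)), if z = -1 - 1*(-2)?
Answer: -1577/10 ≈ -157.70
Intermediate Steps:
C(b) = 3/10 (C(b) = -3/(-10) = -3*(-1/10) = 3/10)
z = 1 (z = -1 + 2 = 1)
z*(-158 + C(-8)) = 1*(-158 + 3/10) = 1*(-1577/10) = -1577/10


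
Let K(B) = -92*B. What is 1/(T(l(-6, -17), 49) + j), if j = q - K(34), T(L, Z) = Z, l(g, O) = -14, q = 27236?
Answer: 1/30413 ≈ 3.2881e-5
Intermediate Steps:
j = 30364 (j = 27236 - (-92)*34 = 27236 - 1*(-3128) = 27236 + 3128 = 30364)
1/(T(l(-6, -17), 49) + j) = 1/(49 + 30364) = 1/30413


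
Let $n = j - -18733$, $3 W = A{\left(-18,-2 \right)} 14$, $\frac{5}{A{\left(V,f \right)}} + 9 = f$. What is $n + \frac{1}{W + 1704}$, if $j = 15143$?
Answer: $\frac{1902543945}{56162} \approx 33876.0$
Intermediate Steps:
$A{\left(V,f \right)} = \frac{5}{-9 + f}$
$W = - \frac{70}{33}$ ($W = \frac{\frac{5}{-9 - 2} \cdot 14}{3} = \frac{\frac{5}{-11} \cdot 14}{3} = \frac{5 \left(- \frac{1}{11}\right) 14}{3} = \frac{\left(- \frac{5}{11}\right) 14}{3} = \frac{1}{3} \left(- \frac{70}{11}\right) = - \frac{70}{33} \approx -2.1212$)
$n = 33876$ ($n = 15143 - -18733 = 15143 + 18733 = 33876$)
$n + \frac{1}{W + 1704} = 33876 + \frac{1}{- \frac{70}{33} + 1704} = 33876 + \frac{1}{\frac{56162}{33}} = 33876 + \frac{33}{56162} = \frac{1902543945}{56162}$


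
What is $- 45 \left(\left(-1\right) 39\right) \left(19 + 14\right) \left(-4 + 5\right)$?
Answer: $57915$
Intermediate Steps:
$- 45 \left(\left(-1\right) 39\right) \left(19 + 14\right) \left(-4 + 5\right) = \left(-45\right) \left(-39\right) 33 \cdot 1 = 1755 \cdot 33 = 57915$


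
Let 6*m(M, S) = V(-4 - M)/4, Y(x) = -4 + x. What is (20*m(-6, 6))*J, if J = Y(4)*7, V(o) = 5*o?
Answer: 0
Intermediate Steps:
m(M, S) = -⅚ - 5*M/24 (m(M, S) = ((5*(-4 - M))/4)/6 = ((-20 - 5*M)*(¼))/6 = (-5 - 5*M/4)/6 = -⅚ - 5*M/24)
J = 0 (J = (-4 + 4)*7 = 0*7 = 0)
(20*m(-6, 6))*J = (20*(-⅚ - 5/24*(-6)))*0 = (20*(-⅚ + 5/4))*0 = (20*(5/12))*0 = (25/3)*0 = 0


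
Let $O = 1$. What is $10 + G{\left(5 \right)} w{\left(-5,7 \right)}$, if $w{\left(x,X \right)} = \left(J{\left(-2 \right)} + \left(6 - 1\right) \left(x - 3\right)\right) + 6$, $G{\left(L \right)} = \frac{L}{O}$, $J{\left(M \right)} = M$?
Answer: $-170$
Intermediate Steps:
$G{\left(L \right)} = L$ ($G{\left(L \right)} = \frac{L}{1} = L 1 = L$)
$w{\left(x,X \right)} = -11 + 5 x$ ($w{\left(x,X \right)} = \left(-2 + \left(6 - 1\right) \left(x - 3\right)\right) + 6 = \left(-2 + 5 \left(-3 + x\right)\right) + 6 = \left(-2 + \left(-15 + 5 x\right)\right) + 6 = \left(-17 + 5 x\right) + 6 = -11 + 5 x$)
$10 + G{\left(5 \right)} w{\left(-5,7 \right)} = 10 + 5 \left(-11 + 5 \left(-5\right)\right) = 10 + 5 \left(-11 - 25\right) = 10 + 5 \left(-36\right) = 10 - 180 = -170$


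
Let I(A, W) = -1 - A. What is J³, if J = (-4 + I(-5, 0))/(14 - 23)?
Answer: 0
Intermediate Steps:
J = 0 (J = (-4 + (-1 - 1*(-5)))/(14 - 23) = (-4 + (-1 + 5))/(-9) = (-4 + 4)*(-⅑) = 0*(-⅑) = 0)
J³ = 0³ = 0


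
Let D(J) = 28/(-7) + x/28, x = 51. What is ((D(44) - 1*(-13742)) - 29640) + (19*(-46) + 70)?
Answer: -467717/28 ≈ -16704.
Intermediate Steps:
D(J) = -61/28 (D(J) = 28/(-7) + 51/28 = 28*(-1/7) + 51*(1/28) = -4 + 51/28 = -61/28)
((D(44) - 1*(-13742)) - 29640) + (19*(-46) + 70) = ((-61/28 - 1*(-13742)) - 29640) + (19*(-46) + 70) = ((-61/28 + 13742) - 29640) + (-874 + 70) = (384715/28 - 29640) - 804 = -445205/28 - 804 = -467717/28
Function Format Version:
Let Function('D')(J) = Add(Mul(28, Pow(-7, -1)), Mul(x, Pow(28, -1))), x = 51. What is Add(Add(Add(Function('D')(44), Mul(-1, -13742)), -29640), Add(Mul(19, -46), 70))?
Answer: Rational(-467717, 28) ≈ -16704.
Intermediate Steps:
Function('D')(J) = Rational(-61, 28) (Function('D')(J) = Add(Mul(28, Pow(-7, -1)), Mul(51, Pow(28, -1))) = Add(Mul(28, Rational(-1, 7)), Mul(51, Rational(1, 28))) = Add(-4, Rational(51, 28)) = Rational(-61, 28))
Add(Add(Add(Function('D')(44), Mul(-1, -13742)), -29640), Add(Mul(19, -46), 70)) = Add(Add(Add(Rational(-61, 28), Mul(-1, -13742)), -29640), Add(Mul(19, -46), 70)) = Add(Add(Add(Rational(-61, 28), 13742), -29640), Add(-874, 70)) = Add(Add(Rational(384715, 28), -29640), -804) = Add(Rational(-445205, 28), -804) = Rational(-467717, 28)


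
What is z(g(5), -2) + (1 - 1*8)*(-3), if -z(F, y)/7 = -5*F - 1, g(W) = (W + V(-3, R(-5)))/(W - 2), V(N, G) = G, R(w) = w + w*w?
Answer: 959/3 ≈ 319.67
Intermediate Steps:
R(w) = w + w²
g(W) = (20 + W)/(-2 + W) (g(W) = (W - 5*(1 - 5))/(W - 2) = (W - 5*(-4))/(-2 + W) = (W + 20)/(-2 + W) = (20 + W)/(-2 + W))
z(F, y) = 7 + 35*F (z(F, y) = -7*(-5*F - 1) = -7*(-1 - 5*F) = 7 + 35*F)
z(g(5), -2) + (1 - 1*8)*(-3) = (7 + 35*((20 + 5)/(-2 + 5))) + (1 - 1*8)*(-3) = (7 + 35*(25/3)) + (1 - 8)*(-3) = (7 + 35*((⅓)*25)) - 7*(-3) = (7 + 35*(25/3)) + 21 = (7 + 875/3) + 21 = 896/3 + 21 = 959/3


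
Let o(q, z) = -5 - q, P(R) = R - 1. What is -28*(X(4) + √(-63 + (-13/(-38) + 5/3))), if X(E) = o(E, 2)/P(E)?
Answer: 84 - 14*I*√792642/57 ≈ 84.0 - 218.67*I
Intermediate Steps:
P(R) = -1 + R
X(E) = (-5 - E)/(-1 + E)
-28*(X(4) + √(-63 + (-13/(-38) + 5/3))) = -28*((-5 - 1*4)/(-1 + 4) + √(-63 + (-13/(-38) + 5/3))) = -28*((-5 - 4)/3 + √(-63 + (-13*(-1/38) + 5*(⅓)))) = -28*((⅓)*(-9) + √(-63 + (13/38 + 5/3))) = -28*(-3 + √(-63 + 229/114)) = -28*(-3 + √(-6953/114)) = -28*(-3 + I*√792642/114) = 84 - 14*I*√792642/57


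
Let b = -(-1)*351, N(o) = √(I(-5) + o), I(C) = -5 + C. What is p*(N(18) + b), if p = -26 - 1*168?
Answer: -68094 - 388*√2 ≈ -68643.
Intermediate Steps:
N(o) = √(-10 + o) (N(o) = √((-5 - 5) + o) = √(-10 + o))
p = -194 (p = -26 - 168 = -194)
b = 351 (b = -1*(-351) = 351)
p*(N(18) + b) = -194*(√(-10 + 18) + 351) = -194*(√8 + 351) = -194*(2*√2 + 351) = -194*(351 + 2*√2) = -68094 - 388*√2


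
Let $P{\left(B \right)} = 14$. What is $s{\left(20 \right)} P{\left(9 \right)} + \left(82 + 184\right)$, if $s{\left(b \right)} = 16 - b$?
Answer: $210$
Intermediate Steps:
$s{\left(20 \right)} P{\left(9 \right)} + \left(82 + 184\right) = \left(16 - 20\right) 14 + \left(82 + 184\right) = \left(16 - 20\right) 14 + 266 = \left(-4\right) 14 + 266 = -56 + 266 = 210$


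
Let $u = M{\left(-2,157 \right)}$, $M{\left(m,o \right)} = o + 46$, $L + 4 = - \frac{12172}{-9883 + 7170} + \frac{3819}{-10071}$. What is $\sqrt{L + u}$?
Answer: $\frac{\sqrt{1871911774738886}}{3035847} \approx 14.252$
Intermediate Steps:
$L = \frac{977591}{9107541}$ ($L = -4 - \left(\frac{1273}{3357} + \frac{12172}{-9883 + 7170}\right) = -4 - \left(\frac{1273}{3357} + \frac{12172}{-2713}\right) = -4 - - \frac{37407755}{9107541} = -4 + \left(\frac{12172}{2713} - \frac{1273}{3357}\right) = -4 + \frac{37407755}{9107541} = \frac{977591}{9107541} \approx 0.10734$)
$M{\left(m,o \right)} = 46 + o$
$u = 203$ ($u = 46 + 157 = 203$)
$\sqrt{L + u} = \sqrt{\frac{977591}{9107541} + 203} = \sqrt{\frac{1849808414}{9107541}} = \frac{\sqrt{1871911774738886}}{3035847}$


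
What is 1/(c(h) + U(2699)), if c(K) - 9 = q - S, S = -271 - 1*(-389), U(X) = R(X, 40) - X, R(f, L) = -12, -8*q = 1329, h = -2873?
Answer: -8/23889 ≈ -0.00033488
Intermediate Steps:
q = -1329/8 (q = -⅛*1329 = -1329/8 ≈ -166.13)
U(X) = -12 - X
S = 118 (S = -271 + 389 = 118)
c(K) = -2201/8 (c(K) = 9 + (-1329/8 - 1*118) = 9 + (-1329/8 - 118) = 9 - 2273/8 = -2201/8)
1/(c(h) + U(2699)) = 1/(-2201/8 + (-12 - 1*2699)) = 1/(-2201/8 + (-12 - 2699)) = 1/(-2201/8 - 2711) = 1/(-23889/8) = -8/23889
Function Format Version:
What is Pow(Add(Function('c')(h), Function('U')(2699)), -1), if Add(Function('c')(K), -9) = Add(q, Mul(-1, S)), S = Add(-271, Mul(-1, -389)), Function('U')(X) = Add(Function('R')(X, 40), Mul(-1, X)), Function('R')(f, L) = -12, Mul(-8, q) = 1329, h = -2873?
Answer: Rational(-8, 23889) ≈ -0.00033488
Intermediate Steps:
q = Rational(-1329, 8) (q = Mul(Rational(-1, 8), 1329) = Rational(-1329, 8) ≈ -166.13)
Function('U')(X) = Add(-12, Mul(-1, X))
S = 118 (S = Add(-271, 389) = 118)
Function('c')(K) = Rational(-2201, 8) (Function('c')(K) = Add(9, Add(Rational(-1329, 8), Mul(-1, 118))) = Add(9, Add(Rational(-1329, 8), -118)) = Add(9, Rational(-2273, 8)) = Rational(-2201, 8))
Pow(Add(Function('c')(h), Function('U')(2699)), -1) = Pow(Add(Rational(-2201, 8), Add(-12, Mul(-1, 2699))), -1) = Pow(Add(Rational(-2201, 8), Add(-12, -2699)), -1) = Pow(Add(Rational(-2201, 8), -2711), -1) = Pow(Rational(-23889, 8), -1) = Rational(-8, 23889)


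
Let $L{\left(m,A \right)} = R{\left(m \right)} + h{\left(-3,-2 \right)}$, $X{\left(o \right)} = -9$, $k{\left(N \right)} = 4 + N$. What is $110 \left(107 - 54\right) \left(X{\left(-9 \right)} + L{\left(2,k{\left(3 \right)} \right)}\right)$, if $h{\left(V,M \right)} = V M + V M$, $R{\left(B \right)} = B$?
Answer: $29150$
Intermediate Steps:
$h{\left(V,M \right)} = 2 M V$ ($h{\left(V,M \right)} = M V + M V = 2 M V$)
$L{\left(m,A \right)} = 12 + m$ ($L{\left(m,A \right)} = m + 2 \left(-2\right) \left(-3\right) = m + 12 = 12 + m$)
$110 \left(107 - 54\right) \left(X{\left(-9 \right)} + L{\left(2,k{\left(3 \right)} \right)}\right) = 110 \left(107 - 54\right) \left(-9 + \left(12 + 2\right)\right) = 110 \cdot 53 \left(-9 + 14\right) = 110 \cdot 53 \cdot 5 = 110 \cdot 265 = 29150$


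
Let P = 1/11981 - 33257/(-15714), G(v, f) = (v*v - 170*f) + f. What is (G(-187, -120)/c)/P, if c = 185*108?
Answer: 192624036279/147433097470 ≈ 1.3065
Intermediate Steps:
G(v, f) = v² - 169*f (G(v, f) = (v² - 170*f) + f = v² - 169*f)
c = 19980
P = 398467831/188269434 (P = 1/11981 - 33257*(-1/15714) = 1/11981 + 33257/15714 = 398467831/188269434 ≈ 2.1165)
(G(-187, -120)/c)/P = (((-187)² - 169*(-120))/19980)/(398467831/188269434) = ((34969 + 20280)*(1/19980))*(188269434/398467831) = (55249*(1/19980))*(188269434/398467831) = (55249/19980)*(188269434/398467831) = 192624036279/147433097470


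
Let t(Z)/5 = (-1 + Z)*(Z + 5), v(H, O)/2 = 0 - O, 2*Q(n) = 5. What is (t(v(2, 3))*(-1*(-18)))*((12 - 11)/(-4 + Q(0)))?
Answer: -420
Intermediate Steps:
Q(n) = 5/2 (Q(n) = (½)*5 = 5/2)
v(H, O) = -2*O (v(H, O) = 2*(0 - O) = 2*(-O) = -2*O)
t(Z) = 5*(-1 + Z)*(5 + Z) (t(Z) = 5*((-1 + Z)*(Z + 5)) = 5*((-1 + Z)*(5 + Z)) = 5*(-1 + Z)*(5 + Z))
(t(v(2, 3))*(-1*(-18)))*((12 - 11)/(-4 + Q(0))) = ((-25 + 5*(-2*3)² + 20*(-2*3))*(-1*(-18)))*((12 - 11)/(-4 + 5/2)) = ((-25 + 5*(-6)² + 20*(-6))*18)*(1/(-3/2)) = ((-25 + 5*36 - 120)*18)*(1*(-⅔)) = ((-25 + 180 - 120)*18)*(-⅔) = (35*18)*(-⅔) = 630*(-⅔) = -420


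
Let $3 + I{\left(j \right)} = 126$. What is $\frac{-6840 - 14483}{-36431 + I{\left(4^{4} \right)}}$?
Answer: $\frac{21323}{36308} \approx 0.58728$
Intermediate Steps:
$I{\left(j \right)} = 123$ ($I{\left(j \right)} = -3 + 126 = 123$)
$\frac{-6840 - 14483}{-36431 + I{\left(4^{4} \right)}} = \frac{-6840 - 14483}{-36431 + 123} = - \frac{21323}{-36308} = \left(-21323\right) \left(- \frac{1}{36308}\right) = \frac{21323}{36308}$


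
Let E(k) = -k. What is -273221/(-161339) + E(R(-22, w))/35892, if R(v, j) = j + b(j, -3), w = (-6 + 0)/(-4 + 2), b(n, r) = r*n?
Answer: 1634569361/965129898 ≈ 1.6936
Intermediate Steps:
b(n, r) = n*r
w = 3 (w = -6/(-2) = -6*(-1/2) = 3)
R(v, j) = -2*j (R(v, j) = j + j*(-3) = j - 3*j = -2*j)
-273221/(-161339) + E(R(-22, w))/35892 = -273221/(-161339) - (-2)*3/35892 = -273221*(-1/161339) - 1*(-6)*(1/35892) = 273221/161339 + 6*(1/35892) = 273221/161339 + 1/5982 = 1634569361/965129898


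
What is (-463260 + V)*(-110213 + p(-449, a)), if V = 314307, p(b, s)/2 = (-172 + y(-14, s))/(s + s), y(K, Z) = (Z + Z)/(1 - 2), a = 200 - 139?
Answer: 1001453768511/61 ≈ 1.6417e+10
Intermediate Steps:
a = 61
y(K, Z) = -2*Z (y(K, Z) = (2*Z)/(-1) = (2*Z)*(-1) = -2*Z)
p(b, s) = (-172 - 2*s)/s (p(b, s) = 2*((-172 - 2*s)/(s + s)) = 2*((-172 - 2*s)/((2*s))) = 2*((-172 - 2*s)*(1/(2*s))) = 2*((-172 - 2*s)/(2*s)) = (-172 - 2*s)/s)
(-463260 + V)*(-110213 + p(-449, a)) = (-463260 + 314307)*(-110213 + (-2 - 172/61)) = -148953*(-110213 + (-2 - 172*1/61)) = -148953*(-110213 + (-2 - 172/61)) = -148953*(-110213 - 294/61) = -148953*(-6723287/61) = 1001453768511/61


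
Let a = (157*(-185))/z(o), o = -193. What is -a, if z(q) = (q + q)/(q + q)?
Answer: 29045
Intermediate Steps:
z(q) = 1 (z(q) = (2*q)/((2*q)) = (2*q)*(1/(2*q)) = 1)
a = -29045 (a = (157*(-185))/1 = -29045*1 = -29045)
-a = -1*(-29045) = 29045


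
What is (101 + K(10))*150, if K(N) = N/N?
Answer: 15300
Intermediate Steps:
K(N) = 1
(101 + K(10))*150 = (101 + 1)*150 = 102*150 = 15300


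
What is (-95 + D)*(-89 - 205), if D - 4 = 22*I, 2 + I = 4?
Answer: 13818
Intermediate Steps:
I = 2 (I = -2 + 4 = 2)
D = 48 (D = 4 + 22*2 = 4 + 44 = 48)
(-95 + D)*(-89 - 205) = (-95 + 48)*(-89 - 205) = -47*(-294) = 13818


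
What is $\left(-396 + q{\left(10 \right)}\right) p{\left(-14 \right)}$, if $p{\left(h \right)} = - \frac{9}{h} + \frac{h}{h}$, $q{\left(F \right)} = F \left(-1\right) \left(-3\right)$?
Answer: $- \frac{4209}{7} \approx -601.29$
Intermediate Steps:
$q{\left(F \right)} = 3 F$ ($q{\left(F \right)} = - F \left(-3\right) = 3 F$)
$p{\left(h \right)} = 1 - \frac{9}{h}$ ($p{\left(h \right)} = - \frac{9}{h} + 1 = 1 - \frac{9}{h}$)
$\left(-396 + q{\left(10 \right)}\right) p{\left(-14 \right)} = \left(-396 + 3 \cdot 10\right) \frac{-9 - 14}{-14} = \left(-396 + 30\right) \left(\left(- \frac{1}{14}\right) \left(-23\right)\right) = \left(-366\right) \frac{23}{14} = - \frac{4209}{7}$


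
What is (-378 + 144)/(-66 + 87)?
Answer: -78/7 ≈ -11.143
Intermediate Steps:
(-378 + 144)/(-66 + 87) = -234/21 = -234*1/21 = -78/7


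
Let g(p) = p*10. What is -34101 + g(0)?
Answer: -34101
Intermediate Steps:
g(p) = 10*p
-34101 + g(0) = -34101 + 10*0 = -34101 + 0 = -34101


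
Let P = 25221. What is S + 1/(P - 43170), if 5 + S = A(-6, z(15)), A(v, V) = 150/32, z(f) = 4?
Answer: -89761/287184 ≈ -0.31256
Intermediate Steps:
A(v, V) = 75/16 (A(v, V) = 150*(1/32) = 75/16)
S = -5/16 (S = -5 + 75/16 = -5/16 ≈ -0.31250)
S + 1/(P - 43170) = -5/16 + 1/(25221 - 43170) = -5/16 + 1/(-17949) = -5/16 - 1/17949 = -89761/287184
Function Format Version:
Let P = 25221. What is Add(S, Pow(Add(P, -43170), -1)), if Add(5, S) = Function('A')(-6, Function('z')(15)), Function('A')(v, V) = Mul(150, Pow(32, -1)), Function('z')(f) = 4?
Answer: Rational(-89761, 287184) ≈ -0.31256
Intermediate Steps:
Function('A')(v, V) = Rational(75, 16) (Function('A')(v, V) = Mul(150, Rational(1, 32)) = Rational(75, 16))
S = Rational(-5, 16) (S = Add(-5, Rational(75, 16)) = Rational(-5, 16) ≈ -0.31250)
Add(S, Pow(Add(P, -43170), -1)) = Add(Rational(-5, 16), Pow(Add(25221, -43170), -1)) = Add(Rational(-5, 16), Pow(-17949, -1)) = Add(Rational(-5, 16), Rational(-1, 17949)) = Rational(-89761, 287184)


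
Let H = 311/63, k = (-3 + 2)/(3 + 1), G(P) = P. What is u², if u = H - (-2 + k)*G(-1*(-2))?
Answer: 1413721/15876 ≈ 89.048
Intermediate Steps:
k = -¼ (k = -1/4 = -1*¼ = -¼ ≈ -0.25000)
H = 311/63 (H = 311*(1/63) = 311/63 ≈ 4.9365)
u = 1189/126 (u = 311/63 - (-2 - ¼)*(-1*(-2)) = 311/63 - (-9)*2/4 = 311/63 - 1*(-9/2) = 311/63 + 9/2 = 1189/126 ≈ 9.4365)
u² = (1189/126)² = 1413721/15876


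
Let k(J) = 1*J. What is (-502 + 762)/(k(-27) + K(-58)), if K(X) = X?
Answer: -52/17 ≈ -3.0588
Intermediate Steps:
k(J) = J
(-502 + 762)/(k(-27) + K(-58)) = (-502 + 762)/(-27 - 58) = 260/(-85) = 260*(-1/85) = -52/17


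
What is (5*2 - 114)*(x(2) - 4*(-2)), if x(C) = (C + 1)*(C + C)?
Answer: -2080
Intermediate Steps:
x(C) = 2*C*(1 + C) (x(C) = (1 + C)*(2*C) = 2*C*(1 + C))
(5*2 - 114)*(x(2) - 4*(-2)) = (5*2 - 114)*(2*2*(1 + 2) - 4*(-2)) = (10 - 114)*(2*2*3 + 8) = -104*(12 + 8) = -104*20 = -2080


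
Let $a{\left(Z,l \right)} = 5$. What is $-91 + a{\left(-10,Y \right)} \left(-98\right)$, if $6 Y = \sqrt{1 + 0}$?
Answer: $-581$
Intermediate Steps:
$Y = \frac{1}{6}$ ($Y = \frac{\sqrt{1 + 0}}{6} = \frac{\sqrt{1}}{6} = \frac{1}{6} \cdot 1 = \frac{1}{6} \approx 0.16667$)
$-91 + a{\left(-10,Y \right)} \left(-98\right) = -91 + 5 \left(-98\right) = -91 - 490 = -581$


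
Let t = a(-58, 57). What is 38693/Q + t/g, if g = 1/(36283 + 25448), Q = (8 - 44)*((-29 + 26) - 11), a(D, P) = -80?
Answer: -2488955227/504 ≈ -4.9384e+6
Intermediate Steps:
t = -80
Q = 504 (Q = -36*(-3 - 11) = -36*(-14) = 504)
g = 1/61731 ≈ 1.6199e-5
38693/Q + t/g = 38693/504 - 80/1/61731 = 38693*(1/504) - 80*61731 = 38693/504 - 4938480 = -2488955227/504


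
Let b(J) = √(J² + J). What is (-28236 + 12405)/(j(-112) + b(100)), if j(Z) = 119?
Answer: -1883889/4061 + 158310*√101/4061 ≈ -72.123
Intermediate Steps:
b(J) = √(J + J²)
(-28236 + 12405)/(j(-112) + b(100)) = (-28236 + 12405)/(119 + √(100*(1 + 100))) = -15831/(119 + √(100*101)) = -15831/(119 + √10100) = -15831/(119 + 10*√101)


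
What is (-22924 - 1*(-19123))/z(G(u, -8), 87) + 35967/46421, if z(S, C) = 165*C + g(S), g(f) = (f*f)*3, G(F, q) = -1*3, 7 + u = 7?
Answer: 113610391/222542274 ≈ 0.51051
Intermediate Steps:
u = 0 (u = -7 + 7 = 0)
G(F, q) = -3
g(f) = 3*f² (g(f) = f²*3 = 3*f²)
z(S, C) = 3*S² + 165*C (z(S, C) = 165*C + 3*S² = 3*S² + 165*C)
(-22924 - 1*(-19123))/z(G(u, -8), 87) + 35967/46421 = (-22924 - 1*(-19123))/(3*(-3)² + 165*87) + 35967/46421 = (-22924 + 19123)/(3*9 + 14355) + 35967*(1/46421) = -3801/(27 + 14355) + 35967/46421 = -3801/14382 + 35967/46421 = -3801*1/14382 + 35967/46421 = -1267/4794 + 35967/46421 = 113610391/222542274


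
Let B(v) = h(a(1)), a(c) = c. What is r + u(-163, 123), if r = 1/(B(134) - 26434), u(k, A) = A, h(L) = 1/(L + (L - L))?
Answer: 3251258/26433 ≈ 123.00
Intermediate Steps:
h(L) = 1/L (h(L) = 1/(L + 0) = 1/L)
B(v) = 1 (B(v) = 1/1 = 1)
r = -1/26433 (r = 1/(1 - 26434) = 1/(-26433) = -1/26433 ≈ -3.7831e-5)
r + u(-163, 123) = -1/26433 + 123 = 3251258/26433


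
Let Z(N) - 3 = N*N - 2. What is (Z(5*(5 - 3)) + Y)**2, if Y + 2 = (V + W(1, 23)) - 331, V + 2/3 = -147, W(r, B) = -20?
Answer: 1437601/9 ≈ 1.5973e+5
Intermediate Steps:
Z(N) = 1 + N**2 (Z(N) = 3 + (N*N - 2) = 3 + (N**2 - 2) = 3 + (-2 + N**2) = 1 + N**2)
V = -443/3 (V = -2/3 - 147 = -443/3 ≈ -147.67)
Y = -1502/3 (Y = -2 + ((-443/3 - 20) - 331) = -2 + (-503/3 - 331) = -2 - 1496/3 = -1502/3 ≈ -500.67)
(Z(5*(5 - 3)) + Y)**2 = ((1 + (5*(5 - 3))**2) - 1502/3)**2 = ((1 + (5*2)**2) - 1502/3)**2 = ((1 + 10**2) - 1502/3)**2 = ((1 + 100) - 1502/3)**2 = (101 - 1502/3)**2 = (-1199/3)**2 = 1437601/9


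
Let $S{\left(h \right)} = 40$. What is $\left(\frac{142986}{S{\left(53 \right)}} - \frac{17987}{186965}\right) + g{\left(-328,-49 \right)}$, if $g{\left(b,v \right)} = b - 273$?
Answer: $\frac{2223801941}{747860} \approx 2973.6$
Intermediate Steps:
$g{\left(b,v \right)} = -273 + b$ ($g{\left(b,v \right)} = b - 273 = -273 + b$)
$\left(\frac{142986}{S{\left(53 \right)}} - \frac{17987}{186965}\right) + g{\left(-328,-49 \right)} = \left(\frac{142986}{40} - \frac{17987}{186965}\right) - 601 = \left(142986 \cdot \frac{1}{40} - \frac{17987}{186965}\right) - 601 = \left(\frac{71493}{20} - \frac{17987}{186965}\right) - 601 = \frac{2673265801}{747860} - 601 = \frac{2223801941}{747860}$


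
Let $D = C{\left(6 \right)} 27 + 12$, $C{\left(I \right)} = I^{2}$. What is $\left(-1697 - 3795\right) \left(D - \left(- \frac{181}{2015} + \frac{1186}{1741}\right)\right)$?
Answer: $- \frac{18946908416572}{3508115} \approx -5.4009 \cdot 10^{6}$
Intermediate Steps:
$D = 984$ ($D = 6^{2} \cdot 27 + 12 = 36 \cdot 27 + 12 = 972 + 12 = 984$)
$\left(-1697 - 3795\right) \left(D - \left(- \frac{181}{2015} + \frac{1186}{1741}\right)\right) = \left(-1697 - 3795\right) \left(984 - \left(- \frac{181}{2015} + \frac{1186}{1741}\right)\right) = - 5492 \left(984 - \frac{2074669}{3508115}\right) = \left(-5492\right) \frac{3449910491}{3508115} = - \frac{18946908416572}{3508115}$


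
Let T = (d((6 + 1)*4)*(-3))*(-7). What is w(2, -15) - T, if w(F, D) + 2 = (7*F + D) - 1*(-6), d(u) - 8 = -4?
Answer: -81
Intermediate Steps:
d(u) = 4 (d(u) = 8 - 4 = 4)
w(F, D) = 4 + D + 7*F (w(F, D) = -2 + ((7*F + D) - 1*(-6)) = -2 + ((D + 7*F) + 6) = -2 + (6 + D + 7*F) = 4 + D + 7*F)
T = 84 (T = (4*(-3))*(-7) = -12*(-7) = 84)
w(2, -15) - T = (4 - 15 + 7*2) - 1*84 = (4 - 15 + 14) - 84 = 3 - 84 = -81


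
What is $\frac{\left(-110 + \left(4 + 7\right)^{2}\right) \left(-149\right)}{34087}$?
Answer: $- \frac{1639}{34087} \approx -0.048083$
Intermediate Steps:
$\frac{\left(-110 + \left(4 + 7\right)^{2}\right) \left(-149\right)}{34087} = \left(-110 + 11^{2}\right) \left(-149\right) \frac{1}{34087} = \left(-110 + 121\right) \left(-149\right) \frac{1}{34087} = 11 \left(-149\right) \frac{1}{34087} = \left(-1639\right) \frac{1}{34087} = - \frac{1639}{34087}$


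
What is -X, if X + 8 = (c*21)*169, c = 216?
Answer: -766576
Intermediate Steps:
X = 766576 (X = -8 + (216*21)*169 = -8 + 4536*169 = -8 + 766584 = 766576)
-X = -1*766576 = -766576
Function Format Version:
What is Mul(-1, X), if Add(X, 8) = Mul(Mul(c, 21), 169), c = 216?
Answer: -766576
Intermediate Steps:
X = 766576 (X = Add(-8, Mul(Mul(216, 21), 169)) = Add(-8, Mul(4536, 169)) = Add(-8, 766584) = 766576)
Mul(-1, X) = Mul(-1, 766576) = -766576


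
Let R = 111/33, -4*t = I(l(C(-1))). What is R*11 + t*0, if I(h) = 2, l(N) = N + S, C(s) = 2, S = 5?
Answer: 37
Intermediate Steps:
l(N) = 5 + N (l(N) = N + 5 = 5 + N)
t = -½ (t = -¼*2 = -½ ≈ -0.50000)
R = 37/11 (R = 111*(1/33) = 37/11 ≈ 3.3636)
R*11 + t*0 = (37/11)*11 - ½*0 = 37 + 0 = 37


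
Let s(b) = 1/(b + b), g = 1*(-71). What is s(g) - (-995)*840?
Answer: 118683599/142 ≈ 8.3580e+5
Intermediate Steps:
g = -71
s(b) = 1/(2*b)
s(g) - (-995)*840 = (1/2)/(-71) - (-995)*840 = (1/2)*(-1/71) - 1*(-835800) = -1/142 + 835800 = 118683599/142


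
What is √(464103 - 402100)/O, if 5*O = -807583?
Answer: -5*√62003/807583 ≈ -0.0015417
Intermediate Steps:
O = -807583/5 (O = (⅕)*(-807583) = -807583/5 ≈ -1.6152e+5)
√(464103 - 402100)/O = √(464103 - 402100)/(-807583/5) = √62003*(-5/807583) = -5*√62003/807583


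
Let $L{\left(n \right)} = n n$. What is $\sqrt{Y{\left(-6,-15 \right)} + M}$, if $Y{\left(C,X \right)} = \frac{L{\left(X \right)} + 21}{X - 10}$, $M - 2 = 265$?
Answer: $\frac{\sqrt{6429}}{5} \approx 16.036$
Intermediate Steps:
$M = 267$ ($M = 2 + 265 = 267$)
$L{\left(n \right)} = n^{2}$
$Y{\left(C,X \right)} = \frac{21 + X^{2}}{-10 + X}$ ($Y{\left(C,X \right)} = \frac{X^{2} + 21}{X - 10} = \frac{21 + X^{2}}{-10 + X}$)
$\sqrt{Y{\left(-6,-15 \right)} + M} = \sqrt{\frac{21 + \left(-15\right)^{2}}{-10 - 15} + 267} = \sqrt{\frac{21 + 225}{-25} + 267} = \sqrt{\left(- \frac{1}{25}\right) 246 + 267} = \sqrt{- \frac{246}{25} + 267} = \sqrt{\frac{6429}{25}} = \frac{\sqrt{6429}}{5}$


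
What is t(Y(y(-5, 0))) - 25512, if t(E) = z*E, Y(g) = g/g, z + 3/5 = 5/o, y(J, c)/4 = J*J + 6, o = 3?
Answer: -382664/15 ≈ -25511.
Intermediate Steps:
y(J, c) = 24 + 4*J² (y(J, c) = 4*(J*J + 6) = 4*(J² + 6) = 4*(6 + J²) = 24 + 4*J²)
z = 16/15 (z = -⅗ + 5/3 = 16/15 ≈ 1.0667)
Y(g) = 1
t(E) = 16*E/15
t(Y(y(-5, 0))) - 25512 = (16/15)*1 - 25512 = 16/15 - 25512 = -382664/15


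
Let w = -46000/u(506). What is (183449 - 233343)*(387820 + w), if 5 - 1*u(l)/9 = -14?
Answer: -174028223720/9 ≈ -1.9336e+10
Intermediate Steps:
u(l) = 171 (u(l) = 45 - 9*(-14) = 45 + 126 = 171)
w = -46000/171 ≈ -269.01
(183449 - 233343)*(387820 + w) = (183449 - 233343)*(387820 - 46000/171) = -49894*66271220/171 = -174028223720/9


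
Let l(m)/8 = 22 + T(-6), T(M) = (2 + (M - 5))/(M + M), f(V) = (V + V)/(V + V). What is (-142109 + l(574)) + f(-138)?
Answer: -141926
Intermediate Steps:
f(V) = 1 (f(V) = (2*V)/((2*V)) = (2*V)*(1/(2*V)) = 1)
T(M) = (-3 + M)/(2*M) (T(M) = (2 + (-5 + M))/((2*M)) = (-3 + M)*(1/(2*M)) = (-3 + M)/(2*M))
l(m) = 182 (l(m) = 8*(22 + (½)*(-3 - 6)/(-6)) = 8*(22 + (½)*(-⅙)*(-9)) = 8*(22 + ¾) = 8*(91/4) = 182)
(-142109 + l(574)) + f(-138) = (-142109 + 182) + 1 = -141927 + 1 = -141926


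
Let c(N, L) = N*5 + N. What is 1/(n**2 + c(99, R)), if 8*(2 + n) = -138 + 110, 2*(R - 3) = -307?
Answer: 4/2497 ≈ 0.0016019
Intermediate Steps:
R = -301/2 (R = 3 + (1/2)*(-307) = 3 - 307/2 = -301/2 ≈ -150.50)
n = -11/2 (n = -2 + (-138 + 110)/8 = -2 + (1/8)*(-28) = -2 - 7/2 = -11/2 ≈ -5.5000)
c(N, L) = 6*N (c(N, L) = 5*N + N = 6*N)
1/(n**2 + c(99, R)) = 1/((-11/2)**2 + 6*99) = 1/(121/4 + 594) = 1/(2497/4) = 4/2497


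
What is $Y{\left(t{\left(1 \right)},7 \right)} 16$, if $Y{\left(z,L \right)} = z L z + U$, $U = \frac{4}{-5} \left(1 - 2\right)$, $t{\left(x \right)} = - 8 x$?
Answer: $\frac{35904}{5} \approx 7180.8$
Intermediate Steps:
$U = \frac{4}{5}$ ($U = 4 \left(- \frac{1}{5}\right) \left(-1\right) = \left(- \frac{4}{5}\right) \left(-1\right) = \frac{4}{5} \approx 0.8$)
$Y{\left(z,L \right)} = \frac{4}{5} + L z^{2}$ ($Y{\left(z,L \right)} = z L z + \frac{4}{5} = L z z + \frac{4}{5} = L z^{2} + \frac{4}{5} = \frac{4}{5} + L z^{2}$)
$Y{\left(t{\left(1 \right)},7 \right)} 16 = \left(\frac{4}{5} + 7 \left(\left(-8\right) 1\right)^{2}\right) 16 = \left(\frac{4}{5} + 7 \left(-8\right)^{2}\right) 16 = \left(\frac{4}{5} + 7 \cdot 64\right) 16 = \left(\frac{4}{5} + 448\right) 16 = \frac{2244}{5} \cdot 16 = \frac{35904}{5}$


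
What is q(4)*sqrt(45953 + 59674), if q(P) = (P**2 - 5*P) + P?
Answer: 0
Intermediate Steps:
q(P) = P**2 - 4*P
q(4)*sqrt(45953 + 59674) = (4*(-4 + 4))*sqrt(45953 + 59674) = (4*0)*sqrt(105627) = 0*sqrt(105627) = 0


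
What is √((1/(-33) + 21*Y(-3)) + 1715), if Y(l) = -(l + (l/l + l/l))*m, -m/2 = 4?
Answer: 5*√67386/33 ≈ 39.332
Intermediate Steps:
m = -8 (m = -2*4 = -8)
Y(l) = 16 + 8*l (Y(l) = -(l + (l/l + l/l))*(-8) = -(l + (1 + 1))*(-8) = -(l + 2)*(-8) = -(2 + l)*(-8) = -(-16 - 8*l) = 16 + 8*l)
√((1/(-33) + 21*Y(-3)) + 1715) = √((1/(-33) + 21*(16 + 8*(-3))) + 1715) = √((-1/33 + 21*(16 - 24)) + 1715) = √((-1/33 + 21*(-8)) + 1715) = √((-1/33 - 168) + 1715) = √(-5545/33 + 1715) = √(51050/33) = 5*√67386/33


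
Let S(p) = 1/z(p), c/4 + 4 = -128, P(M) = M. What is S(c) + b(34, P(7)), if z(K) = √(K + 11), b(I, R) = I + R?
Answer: 41 - I*√517/517 ≈ 41.0 - 0.04398*I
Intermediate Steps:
z(K) = √(11 + K)
c = -528 (c = -16 + 4*(-128) = -16 - 512 = -528)
S(p) = (11 + p)^(-½) (S(p) = 1/(√(11 + p)) = (11 + p)^(-½))
S(c) + b(34, P(7)) = (11 - 528)^(-½) + (34 + 7) = (-517)^(-½) + 41 = -I*√517/517 + 41 = 41 - I*√517/517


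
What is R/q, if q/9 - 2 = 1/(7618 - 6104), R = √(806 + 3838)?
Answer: 3028*√129/9087 ≈ 3.7847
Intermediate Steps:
R = 6*√129 (R = √4644 = 6*√129 ≈ 68.147)
q = 27261/1514 (q = 18 + 9/(7618 - 6104) = 18 + 9/1514 = 27261/1514 ≈ 18.006)
R/q = (6*√129)/(27261/1514) = (6*√129)*(1514/27261) = 3028*√129/9087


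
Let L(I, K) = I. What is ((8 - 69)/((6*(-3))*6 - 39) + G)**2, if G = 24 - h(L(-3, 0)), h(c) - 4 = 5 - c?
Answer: 3330625/21609 ≈ 154.13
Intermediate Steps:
h(c) = 9 - c (h(c) = 4 + (5 - c) = 9 - c)
G = 12 (G = 24 - (9 - 1*(-3)) = 24 - (9 + 3) = 24 - 1*12 = 24 - 12 = 12)
((8 - 69)/((6*(-3))*6 - 39) + G)**2 = ((8 - 69)/((6*(-3))*6 - 39) + 12)**2 = (-61/(-18*6 - 39) + 12)**2 = (-61/(-108 - 39) + 12)**2 = (-61/(-147) + 12)**2 = (-61*(-1/147) + 12)**2 = (61/147 + 12)**2 = (1825/147)**2 = 3330625/21609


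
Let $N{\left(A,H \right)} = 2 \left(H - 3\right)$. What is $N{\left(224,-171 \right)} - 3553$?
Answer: $-3901$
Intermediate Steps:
$N{\left(A,H \right)} = -6 + 2 H$ ($N{\left(A,H \right)} = 2 \left(-3 + H\right) = -6 + 2 H$)
$N{\left(224,-171 \right)} - 3553 = \left(-6 + 2 \left(-171\right)\right) - 3553 = \left(-6 - 342\right) - 3553 = -348 - 3553 = -3901$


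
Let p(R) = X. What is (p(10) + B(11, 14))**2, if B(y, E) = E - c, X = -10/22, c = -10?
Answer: 67081/121 ≈ 554.39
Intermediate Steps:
X = -5/11 (X = -10*1/22 = -5/11 ≈ -0.45455)
p(R) = -5/11
B(y, E) = 10 + E (B(y, E) = E - 1*(-10) = E + 10 = 10 + E)
(p(10) + B(11, 14))**2 = (-5/11 + (10 + 14))**2 = (-5/11 + 24)**2 = (259/11)**2 = 67081/121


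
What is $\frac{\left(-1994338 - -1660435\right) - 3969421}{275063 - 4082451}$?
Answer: $\frac{1075831}{951847} \approx 1.1303$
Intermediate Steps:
$\frac{\left(-1994338 - -1660435\right) - 3969421}{275063 - 4082451} = \frac{\left(-1994338 + 1660435\right) - 3969421}{-3807388} = \left(-333903 - 3969421\right) \left(- \frac{1}{3807388}\right) = \left(-4303324\right) \left(- \frac{1}{3807388}\right) = \frac{1075831}{951847}$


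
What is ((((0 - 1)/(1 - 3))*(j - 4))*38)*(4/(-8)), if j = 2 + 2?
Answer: 0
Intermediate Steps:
j = 4
((((0 - 1)/(1 - 3))*(j - 4))*38)*(4/(-8)) = ((((0 - 1)/(1 - 3))*(4 - 4))*38)*(4/(-8)) = ((-1/(-2)*0)*38)*(4*(-1/8)) = ((-1*(-1/2)*0)*38)*(-1/2) = (((1/2)*0)*38)*(-1/2) = (0*38)*(-1/2) = 0*(-1/2) = 0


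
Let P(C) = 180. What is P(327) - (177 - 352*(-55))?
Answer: -19357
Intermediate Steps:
P(327) - (177 - 352*(-55)) = 180 - (177 - 352*(-55)) = 180 - (177 + 19360) = 180 - 1*19537 = 180 - 19537 = -19357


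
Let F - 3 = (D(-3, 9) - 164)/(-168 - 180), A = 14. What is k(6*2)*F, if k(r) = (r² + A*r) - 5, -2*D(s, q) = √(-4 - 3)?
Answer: 92714/87 + 307*I*√7/696 ≈ 1065.7 + 1.167*I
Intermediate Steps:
D(s, q) = -I*√7/2 (D(s, q) = -√(-4 - 3)/2 = -I*√7/2)
k(r) = -5 + r² + 14*r (k(r) = (r² + 14*r) - 5 = -5 + r² + 14*r)
F = 302/87 + I*√7/696 (F = 3 + (-I*√7/2 - 164)/(-168 - 180) = 3 + (-164 - I*√7/2)/(-348) = 3 + (-164 - I*√7/2)*(-1/348) = 3 + (41/87 + I*√7/696) = 302/87 + I*√7/696 ≈ 3.4713 + 0.0038014*I)
k(6*2)*F = (-5 + (6*2)² + 14*(6*2))*(302/87 + I*√7/696) = (-5 + 12² + 14*12)*(302/87 + I*√7/696) = (-5 + 144 + 168)*(302/87 + I*√7/696) = 307*(302/87 + I*√7/696) = 92714/87 + 307*I*√7/696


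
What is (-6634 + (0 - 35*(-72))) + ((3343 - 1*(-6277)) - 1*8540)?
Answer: -3034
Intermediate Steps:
(-6634 + (0 - 35*(-72))) + ((3343 - 1*(-6277)) - 1*8540) = (-6634 + (0 + 2520)) + ((3343 + 6277) - 8540) = (-6634 + 2520) + (9620 - 8540) = -4114 + 1080 = -3034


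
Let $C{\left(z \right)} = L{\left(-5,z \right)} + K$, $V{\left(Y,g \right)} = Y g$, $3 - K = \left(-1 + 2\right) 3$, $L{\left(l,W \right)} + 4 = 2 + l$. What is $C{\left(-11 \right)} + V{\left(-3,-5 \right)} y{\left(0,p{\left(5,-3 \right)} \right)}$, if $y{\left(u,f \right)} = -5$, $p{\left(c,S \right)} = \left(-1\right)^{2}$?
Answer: $-82$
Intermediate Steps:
$L{\left(l,W \right)} = -2 + l$ ($L{\left(l,W \right)} = -4 + \left(2 + l\right) = -2 + l$)
$p{\left(c,S \right)} = 1$
$K = 0$ ($K = 3 - \left(-1 + 2\right) 3 = 3 - 1 \cdot 3 = 3 - 3 = 0$)
$C{\left(z \right)} = -7$ ($C{\left(z \right)} = \left(-2 - 5\right) + 0 = -7 + 0 = -7$)
$C{\left(-11 \right)} + V{\left(-3,-5 \right)} y{\left(0,p{\left(5,-3 \right)} \right)} = -7 + \left(-3\right) \left(-5\right) \left(-5\right) = -7 + 15 \left(-5\right) = -7 - 75 = -82$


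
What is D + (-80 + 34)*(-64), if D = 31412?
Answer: 34356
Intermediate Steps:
D + (-80 + 34)*(-64) = 31412 + (-80 + 34)*(-64) = 31412 - 46*(-64) = 31412 + 2944 = 34356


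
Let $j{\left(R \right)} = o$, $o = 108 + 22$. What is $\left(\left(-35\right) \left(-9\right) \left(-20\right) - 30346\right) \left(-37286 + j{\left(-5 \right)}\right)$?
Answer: $1361618776$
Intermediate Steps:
$o = 130$
$j{\left(R \right)} = 130$
$\left(\left(-35\right) \left(-9\right) \left(-20\right) - 30346\right) \left(-37286 + j{\left(-5 \right)}\right) = \left(\left(-35\right) \left(-9\right) \left(-20\right) - 30346\right) \left(-37286 + 130\right) = \left(315 \left(-20\right) - 30346\right) \left(-37156\right) = \left(-6300 - 30346\right) \left(-37156\right) = \left(-36646\right) \left(-37156\right) = 1361618776$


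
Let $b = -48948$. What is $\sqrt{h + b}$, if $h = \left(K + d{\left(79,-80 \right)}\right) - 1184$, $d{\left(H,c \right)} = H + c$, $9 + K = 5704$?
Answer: $i \sqrt{44438} \approx 210.8 i$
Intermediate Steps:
$K = 5695$ ($K = -9 + 5704 = 5695$)
$h = 4510$ ($h = \left(5695 + \left(79 - 80\right)\right) - 1184 = \left(5695 - 1\right) - 1184 = 5694 - 1184 = 4510$)
$\sqrt{h + b} = \sqrt{4510 - 48948} = \sqrt{-44438} = i \sqrt{44438}$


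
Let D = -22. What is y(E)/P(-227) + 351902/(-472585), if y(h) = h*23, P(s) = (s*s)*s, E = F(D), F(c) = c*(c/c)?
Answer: -4115987773856/5527865969555 ≈ -0.74459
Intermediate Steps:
F(c) = c (F(c) = c*1 = c)
E = -22
P(s) = s³ (P(s) = s²*s = s³)
y(h) = 23*h
y(E)/P(-227) + 351902/(-472585) = (23*(-22))/((-227)³) + 351902/(-472585) = -506/(-11697083) + 351902*(-1/472585) = -506*(-1/11697083) - 351902/472585 = 506/11697083 - 351902/472585 = -4115987773856/5527865969555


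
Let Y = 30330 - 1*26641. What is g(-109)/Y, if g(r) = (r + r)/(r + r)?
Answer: 1/3689 ≈ 0.00027108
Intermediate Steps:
g(r) = 1 (g(r) = (2*r)/((2*r)) = (2*r)*(1/(2*r)) = 1)
Y = 3689 (Y = 30330 - 26641 = 3689)
g(-109)/Y = 1/3689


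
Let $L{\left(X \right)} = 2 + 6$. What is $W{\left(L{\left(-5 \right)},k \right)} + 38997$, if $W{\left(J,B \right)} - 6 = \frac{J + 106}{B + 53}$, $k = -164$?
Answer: $\frac{1443073}{37} \approx 39002.0$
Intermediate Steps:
$L{\left(X \right)} = 8$
$W{\left(J,B \right)} = 6 + \frac{106 + J}{53 + B}$ ($W{\left(J,B \right)} = 6 + \frac{J + 106}{B + 53} = 6 + \frac{106 + J}{53 + B}$)
$W{\left(L{\left(-5 \right)},k \right)} + 38997 = \frac{424 + 8 + 6 \left(-164\right)}{53 - 164} + 38997 = \frac{424 + 8 - 984}{-111} + 38997 = \left(- \frac{1}{111}\right) \left(-552\right) + 38997 = \frac{184}{37} + 38997 = \frac{1443073}{37}$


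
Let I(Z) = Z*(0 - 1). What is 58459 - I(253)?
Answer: 58712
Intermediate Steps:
I(Z) = -Z (I(Z) = Z*(-1) = -Z)
58459 - I(253) = 58459 - (-1)*253 = 58459 - 1*(-253) = 58459 + 253 = 58712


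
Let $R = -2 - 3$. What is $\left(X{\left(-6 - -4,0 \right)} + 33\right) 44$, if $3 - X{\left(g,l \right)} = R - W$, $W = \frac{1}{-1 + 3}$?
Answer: $1826$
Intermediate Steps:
$W = \frac{1}{2} \approx 0.5$
$R = -5$
$X{\left(g,l \right)} = \frac{17}{2}$ ($X{\left(g,l \right)} = 3 - \left(-5 - \frac{1}{2}\right) = 3 - - \frac{11}{2} = 3 + \frac{11}{2} = \frac{17}{2}$)
$\left(X{\left(-6 - -4,0 \right)} + 33\right) 44 = \left(\frac{17}{2} + 33\right) 44 = \frac{83}{2} \cdot 44 = 1826$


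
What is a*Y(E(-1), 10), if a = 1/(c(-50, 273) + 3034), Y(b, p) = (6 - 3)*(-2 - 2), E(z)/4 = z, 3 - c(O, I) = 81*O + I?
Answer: -6/3407 ≈ -0.0017611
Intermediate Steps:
c(O, I) = 3 - I - 81*O (c(O, I) = 3 - (81*O + I) = 3 - (I + 81*O) = 3 + (-I - 81*O) = 3 - I - 81*O)
E(z) = 4*z
Y(b, p) = -12 (Y(b, p) = 3*(-4) = -12)
a = 1/6814 (a = 1/((3 - 1*273 - 81*(-50)) + 3034) = 1/((3 - 273 + 4050) + 3034) = 1/(3780 + 3034) = 1/6814 ≈ 0.00014676)
a*Y(E(-1), 10) = (1/6814)*(-12) = -6/3407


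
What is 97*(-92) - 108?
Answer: -9032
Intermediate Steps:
97*(-92) - 108 = -8924 - 108 = -9032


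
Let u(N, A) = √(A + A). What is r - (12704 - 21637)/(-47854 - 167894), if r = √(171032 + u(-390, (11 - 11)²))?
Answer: -8933/215748 + 2*√42758 ≈ 413.52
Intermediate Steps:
u(N, A) = √2*√A (u(N, A) = √(2*A) = √2*√A)
r = 2*√42758 (r = √(171032 + √2*√((11 - 11)²)) = √(171032 + √2*√(0²)) = √(171032 + √2*√0) = √(171032 + √2*0) = √(171032 + 0) = √171032 = 2*√42758 ≈ 413.56)
r - (12704 - 21637)/(-47854 - 167894) = 2*√42758 - (12704 - 21637)/(-47854 - 167894) = 2*√42758 - (-8933)/(-215748) = 2*√42758 - (-8933)*(-1)/215748 = 2*√42758 - 1*8933/215748 = 2*√42758 - 8933/215748 = -8933/215748 + 2*√42758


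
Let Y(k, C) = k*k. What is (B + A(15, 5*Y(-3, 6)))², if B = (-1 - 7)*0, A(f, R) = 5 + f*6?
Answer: 9025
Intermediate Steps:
Y(k, C) = k²
A(f, R) = 5 + 6*f
B = 0 (B = -8*0 = 0)
(B + A(15, 5*Y(-3, 6)))² = (0 + (5 + 6*15))² = (0 + (5 + 90))² = (0 + 95)² = 95² = 9025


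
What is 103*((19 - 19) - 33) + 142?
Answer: -3257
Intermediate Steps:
103*((19 - 19) - 33) + 142 = 103*(0 - 33) + 142 = 103*(-33) + 142 = -3399 + 142 = -3257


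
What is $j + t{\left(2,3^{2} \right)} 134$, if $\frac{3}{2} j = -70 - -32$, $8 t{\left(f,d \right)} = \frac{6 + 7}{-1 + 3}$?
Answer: $\frac{2005}{24} \approx 83.542$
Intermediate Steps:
$t{\left(f,d \right)} = \frac{13}{16}$ ($t{\left(f,d \right)} = \frac{\left(6 + 7\right) \frac{1}{-1 + 3}}{8} = \frac{13 \cdot \frac{1}{2}}{8} = \frac{1}{8} \cdot \frac{13}{2} = \frac{13}{16}$)
$j = - \frac{76}{3}$ ($j = \frac{2 \left(-70 - -32\right)}{3} = \frac{2 \left(-70 + 32\right)}{3} = \frac{2}{3} \left(-38\right) = - \frac{76}{3} \approx -25.333$)
$j + t{\left(2,3^{2} \right)} 134 = - \frac{76}{3} + \frac{13}{16} \cdot 134 = - \frac{76}{3} + \frac{871}{8} = \frac{2005}{24}$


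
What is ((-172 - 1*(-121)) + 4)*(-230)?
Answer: 10810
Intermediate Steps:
((-172 - 1*(-121)) + 4)*(-230) = ((-172 + 121) + 4)*(-230) = (-51 + 4)*(-230) = -47*(-230) = 10810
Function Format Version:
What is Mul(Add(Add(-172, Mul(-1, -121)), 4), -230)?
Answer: 10810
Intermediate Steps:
Mul(Add(Add(-172, Mul(-1, -121)), 4), -230) = Mul(Add(Add(-172, 121), 4), -230) = Mul(Add(-51, 4), -230) = Mul(-47, -230) = 10810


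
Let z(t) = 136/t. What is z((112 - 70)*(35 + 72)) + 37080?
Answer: 83318828/2247 ≈ 37080.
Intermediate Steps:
z((112 - 70)*(35 + 72)) + 37080 = 136/(((112 - 70)*(35 + 72))) + 37080 = 136/((42*107)) + 37080 = 136/4494 + 37080 = 136*(1/4494) + 37080 = 68/2247 + 37080 = 83318828/2247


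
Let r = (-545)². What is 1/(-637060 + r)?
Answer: -1/340035 ≈ -2.9409e-6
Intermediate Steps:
r = 297025
1/(-637060 + r) = 1/(-637060 + 297025) = 1/(-340035) = -1/340035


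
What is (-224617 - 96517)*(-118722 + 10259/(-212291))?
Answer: 8093740063277374/212291 ≈ 3.8126e+10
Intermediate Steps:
(-224617 - 96517)*(-118722 + 10259/(-212291)) = -321134*(-118722 + 10259*(-1/212291)) = -321134*(-118722 - 10259/212291) = -321134*(-25203622361/212291) = 8093740063277374/212291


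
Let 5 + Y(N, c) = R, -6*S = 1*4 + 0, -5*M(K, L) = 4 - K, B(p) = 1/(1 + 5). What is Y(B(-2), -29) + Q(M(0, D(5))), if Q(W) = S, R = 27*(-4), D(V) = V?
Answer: -341/3 ≈ -113.67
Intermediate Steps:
B(p) = 1/6
R = -108
M(K, L) = -4/5 + K/5 (M(K, L) = -(4 - K)/5 = -4/5 + K/5)
S = -2/3 (S = -(1*4 + 0)/6 = -(4 + 0)/6 = -1/6*4 = -2/3 ≈ -0.66667)
Q(W) = -2/3
Y(N, c) = -113 (Y(N, c) = -5 - 108 = -113)
Y(B(-2), -29) + Q(M(0, D(5))) = -113 - 2/3 = -341/3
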